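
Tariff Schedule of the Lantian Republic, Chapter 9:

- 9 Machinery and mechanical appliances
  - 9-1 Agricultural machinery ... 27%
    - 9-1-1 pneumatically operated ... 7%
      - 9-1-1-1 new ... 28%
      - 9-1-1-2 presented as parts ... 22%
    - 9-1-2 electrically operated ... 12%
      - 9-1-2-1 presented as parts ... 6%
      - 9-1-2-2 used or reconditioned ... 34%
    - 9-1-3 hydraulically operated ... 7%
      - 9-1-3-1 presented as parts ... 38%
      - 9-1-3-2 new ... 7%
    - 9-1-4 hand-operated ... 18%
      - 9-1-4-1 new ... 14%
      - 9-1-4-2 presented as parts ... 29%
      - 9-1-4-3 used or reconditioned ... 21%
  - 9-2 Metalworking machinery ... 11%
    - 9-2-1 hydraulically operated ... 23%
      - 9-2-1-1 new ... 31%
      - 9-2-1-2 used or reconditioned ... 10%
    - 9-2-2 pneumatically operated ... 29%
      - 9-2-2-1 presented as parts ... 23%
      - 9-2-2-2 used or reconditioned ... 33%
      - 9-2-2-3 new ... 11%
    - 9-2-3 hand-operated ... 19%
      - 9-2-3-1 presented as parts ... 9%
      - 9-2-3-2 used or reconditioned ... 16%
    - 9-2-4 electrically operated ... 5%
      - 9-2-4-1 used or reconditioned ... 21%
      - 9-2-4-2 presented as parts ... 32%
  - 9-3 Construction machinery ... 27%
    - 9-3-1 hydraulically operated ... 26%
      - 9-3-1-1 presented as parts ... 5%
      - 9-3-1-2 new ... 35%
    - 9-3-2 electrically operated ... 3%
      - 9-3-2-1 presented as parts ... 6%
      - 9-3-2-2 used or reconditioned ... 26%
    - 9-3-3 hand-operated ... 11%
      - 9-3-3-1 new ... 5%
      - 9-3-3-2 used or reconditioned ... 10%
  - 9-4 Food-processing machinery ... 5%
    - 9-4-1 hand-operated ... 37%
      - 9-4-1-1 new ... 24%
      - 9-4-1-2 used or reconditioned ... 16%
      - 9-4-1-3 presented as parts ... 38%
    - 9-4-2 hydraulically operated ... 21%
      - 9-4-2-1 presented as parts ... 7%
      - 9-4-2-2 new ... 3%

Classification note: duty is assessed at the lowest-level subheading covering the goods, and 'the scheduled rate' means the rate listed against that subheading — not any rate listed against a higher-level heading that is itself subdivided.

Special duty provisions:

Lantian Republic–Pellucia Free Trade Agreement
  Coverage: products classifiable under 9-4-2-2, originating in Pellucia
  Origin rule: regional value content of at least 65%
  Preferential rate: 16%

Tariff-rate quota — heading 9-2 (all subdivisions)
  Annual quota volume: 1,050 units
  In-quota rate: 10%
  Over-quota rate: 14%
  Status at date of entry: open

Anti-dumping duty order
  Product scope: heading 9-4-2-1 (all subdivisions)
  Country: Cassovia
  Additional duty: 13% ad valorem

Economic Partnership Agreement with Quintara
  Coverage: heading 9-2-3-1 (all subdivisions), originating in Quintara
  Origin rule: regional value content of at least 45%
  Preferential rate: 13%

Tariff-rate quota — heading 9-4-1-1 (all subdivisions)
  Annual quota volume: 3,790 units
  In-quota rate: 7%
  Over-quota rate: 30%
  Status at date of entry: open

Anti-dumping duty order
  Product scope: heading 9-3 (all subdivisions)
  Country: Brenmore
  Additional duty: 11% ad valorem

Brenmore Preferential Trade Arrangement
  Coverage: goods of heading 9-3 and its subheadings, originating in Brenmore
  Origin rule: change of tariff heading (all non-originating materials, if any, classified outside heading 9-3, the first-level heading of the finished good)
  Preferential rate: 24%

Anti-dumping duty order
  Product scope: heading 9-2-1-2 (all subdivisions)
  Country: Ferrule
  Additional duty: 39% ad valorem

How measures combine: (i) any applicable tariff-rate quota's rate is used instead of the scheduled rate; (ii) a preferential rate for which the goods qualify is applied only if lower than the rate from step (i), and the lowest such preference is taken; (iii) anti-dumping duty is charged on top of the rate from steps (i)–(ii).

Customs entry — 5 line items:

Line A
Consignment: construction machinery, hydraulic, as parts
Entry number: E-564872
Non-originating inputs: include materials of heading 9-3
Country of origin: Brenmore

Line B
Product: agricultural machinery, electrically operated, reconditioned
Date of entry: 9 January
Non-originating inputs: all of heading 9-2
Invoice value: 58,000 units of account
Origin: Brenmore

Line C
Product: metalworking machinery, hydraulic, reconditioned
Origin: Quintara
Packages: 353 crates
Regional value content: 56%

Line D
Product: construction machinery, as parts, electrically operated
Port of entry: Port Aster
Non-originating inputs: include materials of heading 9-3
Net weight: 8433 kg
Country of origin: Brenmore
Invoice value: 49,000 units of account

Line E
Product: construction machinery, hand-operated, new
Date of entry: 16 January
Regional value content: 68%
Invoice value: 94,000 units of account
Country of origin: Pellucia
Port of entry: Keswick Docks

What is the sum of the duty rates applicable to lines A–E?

82%

Line A: construction → 9-3; hydraulic → 9-3-1; as parts → 9-3-1-1. Scheduled 5%. Brenmore agreement on 9-3: CTH not met; anti-dumping (Brenmore, 9-3): +11%; total 5% + 11% = 16%. → 16%.
Line B: agricultural → 9-1; electrically operated → 9-1-2; reconditioned → 9-1-2-2. Scheduled 34%. Brenmore agreement on 9-3: 9-1-2-2 not covered. → 34%.
Line C: metalworking → 9-2; hydraulic → 9-2-1; reconditioned → 9-2-1-2. Scheduled 10%. quota on 9-2 open → in-quota 10%; Quintara agreement on 9-2-3-1: 9-2-1-2 not covered. → 10%.
Line D: construction → 9-3; electrically operated → 9-3-2; as parts → 9-3-2-1. Scheduled 6%. Brenmore agreement on 9-3: CTH not met; anti-dumping (Brenmore, 9-3): +11%; total 6% + 11% = 17%. → 17%.
Line E: construction → 9-3; hand-operated → 9-3-3; new → 9-3-3-1. Scheduled 5%. Pellucia agreement on 9-4-2-2: 9-3-3-1 not covered. → 5%.
Sum: 16% + 34% + 10% + 17% + 5% = 82%.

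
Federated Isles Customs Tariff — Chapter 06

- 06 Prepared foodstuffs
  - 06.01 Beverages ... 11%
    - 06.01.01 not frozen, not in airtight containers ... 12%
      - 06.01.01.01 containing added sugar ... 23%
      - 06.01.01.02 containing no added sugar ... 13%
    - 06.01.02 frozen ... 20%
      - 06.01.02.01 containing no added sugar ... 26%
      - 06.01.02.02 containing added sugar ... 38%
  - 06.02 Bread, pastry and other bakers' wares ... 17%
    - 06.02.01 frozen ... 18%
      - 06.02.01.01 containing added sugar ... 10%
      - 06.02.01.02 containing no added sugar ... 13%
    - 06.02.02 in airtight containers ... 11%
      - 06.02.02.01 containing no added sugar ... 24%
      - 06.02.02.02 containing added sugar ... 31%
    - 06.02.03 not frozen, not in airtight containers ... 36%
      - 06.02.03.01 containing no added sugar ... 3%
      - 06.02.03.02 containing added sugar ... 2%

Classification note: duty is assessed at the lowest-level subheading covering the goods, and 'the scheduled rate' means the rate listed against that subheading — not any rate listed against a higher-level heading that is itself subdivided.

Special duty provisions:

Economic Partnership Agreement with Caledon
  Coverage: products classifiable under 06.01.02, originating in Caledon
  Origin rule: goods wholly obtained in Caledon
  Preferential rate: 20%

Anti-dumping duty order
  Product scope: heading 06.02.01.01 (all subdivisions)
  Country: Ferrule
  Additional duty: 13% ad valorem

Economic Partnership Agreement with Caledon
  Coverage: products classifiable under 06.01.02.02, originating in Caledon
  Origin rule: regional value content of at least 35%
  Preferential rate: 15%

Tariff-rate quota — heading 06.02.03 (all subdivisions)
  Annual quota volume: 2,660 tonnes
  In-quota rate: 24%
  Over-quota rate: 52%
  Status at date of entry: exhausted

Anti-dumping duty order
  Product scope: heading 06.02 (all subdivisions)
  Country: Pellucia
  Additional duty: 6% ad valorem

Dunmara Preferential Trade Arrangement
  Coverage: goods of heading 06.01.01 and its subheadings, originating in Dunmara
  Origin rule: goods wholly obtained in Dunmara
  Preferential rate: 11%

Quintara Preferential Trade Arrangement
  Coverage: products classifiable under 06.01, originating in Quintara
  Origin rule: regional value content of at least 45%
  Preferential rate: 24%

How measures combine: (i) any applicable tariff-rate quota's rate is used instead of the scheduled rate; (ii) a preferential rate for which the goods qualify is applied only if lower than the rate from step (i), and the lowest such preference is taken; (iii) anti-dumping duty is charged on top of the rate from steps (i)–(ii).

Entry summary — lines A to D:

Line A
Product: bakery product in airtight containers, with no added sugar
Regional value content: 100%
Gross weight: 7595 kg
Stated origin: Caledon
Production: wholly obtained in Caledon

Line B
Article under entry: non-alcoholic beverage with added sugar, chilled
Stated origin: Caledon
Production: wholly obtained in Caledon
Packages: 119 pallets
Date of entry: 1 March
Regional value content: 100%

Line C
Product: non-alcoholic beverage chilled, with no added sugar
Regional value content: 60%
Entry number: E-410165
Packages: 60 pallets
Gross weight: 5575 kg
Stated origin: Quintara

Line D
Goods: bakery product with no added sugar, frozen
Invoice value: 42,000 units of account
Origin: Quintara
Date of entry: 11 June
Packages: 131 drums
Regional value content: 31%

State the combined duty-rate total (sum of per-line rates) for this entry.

73%

Line A: bakery product → 06.02; in airtight containers → 06.02.02; with no added sugar → 06.02.02.01. Scheduled 24%. Caledon agreement on 06.01.02: 06.02.02.01 not covered; Caledon agreement on 06.01.02.02: 06.02.02.01 not covered. → 24%.
Line B: non-alcoholic beverage → 06.01; chilled → 06.01.01; with added sugar → 06.01.01.01. Scheduled 23%. Caledon agreement on 06.01.02: 06.01.01.01 not covered; Caledon agreement on 06.01.02.02: 06.01.01.01 not covered. → 23%.
Line C: non-alcoholic beverage → 06.01; chilled → 06.01.01; with no added sugar → 06.01.01.02. Scheduled 13%. Quintara agreement on 06.01: RVC ≥ 45% → 24% available; preference 24% not lower than 13% → no reduction. → 13%.
Line D: bakery product → 06.02; frozen → 06.02.01; with no added sugar → 06.02.01.02. Scheduled 13%. Quintara agreement on 06.01: 06.02.01.02 not covered. → 13%.
Sum: 24% + 23% + 13% + 13% = 73%.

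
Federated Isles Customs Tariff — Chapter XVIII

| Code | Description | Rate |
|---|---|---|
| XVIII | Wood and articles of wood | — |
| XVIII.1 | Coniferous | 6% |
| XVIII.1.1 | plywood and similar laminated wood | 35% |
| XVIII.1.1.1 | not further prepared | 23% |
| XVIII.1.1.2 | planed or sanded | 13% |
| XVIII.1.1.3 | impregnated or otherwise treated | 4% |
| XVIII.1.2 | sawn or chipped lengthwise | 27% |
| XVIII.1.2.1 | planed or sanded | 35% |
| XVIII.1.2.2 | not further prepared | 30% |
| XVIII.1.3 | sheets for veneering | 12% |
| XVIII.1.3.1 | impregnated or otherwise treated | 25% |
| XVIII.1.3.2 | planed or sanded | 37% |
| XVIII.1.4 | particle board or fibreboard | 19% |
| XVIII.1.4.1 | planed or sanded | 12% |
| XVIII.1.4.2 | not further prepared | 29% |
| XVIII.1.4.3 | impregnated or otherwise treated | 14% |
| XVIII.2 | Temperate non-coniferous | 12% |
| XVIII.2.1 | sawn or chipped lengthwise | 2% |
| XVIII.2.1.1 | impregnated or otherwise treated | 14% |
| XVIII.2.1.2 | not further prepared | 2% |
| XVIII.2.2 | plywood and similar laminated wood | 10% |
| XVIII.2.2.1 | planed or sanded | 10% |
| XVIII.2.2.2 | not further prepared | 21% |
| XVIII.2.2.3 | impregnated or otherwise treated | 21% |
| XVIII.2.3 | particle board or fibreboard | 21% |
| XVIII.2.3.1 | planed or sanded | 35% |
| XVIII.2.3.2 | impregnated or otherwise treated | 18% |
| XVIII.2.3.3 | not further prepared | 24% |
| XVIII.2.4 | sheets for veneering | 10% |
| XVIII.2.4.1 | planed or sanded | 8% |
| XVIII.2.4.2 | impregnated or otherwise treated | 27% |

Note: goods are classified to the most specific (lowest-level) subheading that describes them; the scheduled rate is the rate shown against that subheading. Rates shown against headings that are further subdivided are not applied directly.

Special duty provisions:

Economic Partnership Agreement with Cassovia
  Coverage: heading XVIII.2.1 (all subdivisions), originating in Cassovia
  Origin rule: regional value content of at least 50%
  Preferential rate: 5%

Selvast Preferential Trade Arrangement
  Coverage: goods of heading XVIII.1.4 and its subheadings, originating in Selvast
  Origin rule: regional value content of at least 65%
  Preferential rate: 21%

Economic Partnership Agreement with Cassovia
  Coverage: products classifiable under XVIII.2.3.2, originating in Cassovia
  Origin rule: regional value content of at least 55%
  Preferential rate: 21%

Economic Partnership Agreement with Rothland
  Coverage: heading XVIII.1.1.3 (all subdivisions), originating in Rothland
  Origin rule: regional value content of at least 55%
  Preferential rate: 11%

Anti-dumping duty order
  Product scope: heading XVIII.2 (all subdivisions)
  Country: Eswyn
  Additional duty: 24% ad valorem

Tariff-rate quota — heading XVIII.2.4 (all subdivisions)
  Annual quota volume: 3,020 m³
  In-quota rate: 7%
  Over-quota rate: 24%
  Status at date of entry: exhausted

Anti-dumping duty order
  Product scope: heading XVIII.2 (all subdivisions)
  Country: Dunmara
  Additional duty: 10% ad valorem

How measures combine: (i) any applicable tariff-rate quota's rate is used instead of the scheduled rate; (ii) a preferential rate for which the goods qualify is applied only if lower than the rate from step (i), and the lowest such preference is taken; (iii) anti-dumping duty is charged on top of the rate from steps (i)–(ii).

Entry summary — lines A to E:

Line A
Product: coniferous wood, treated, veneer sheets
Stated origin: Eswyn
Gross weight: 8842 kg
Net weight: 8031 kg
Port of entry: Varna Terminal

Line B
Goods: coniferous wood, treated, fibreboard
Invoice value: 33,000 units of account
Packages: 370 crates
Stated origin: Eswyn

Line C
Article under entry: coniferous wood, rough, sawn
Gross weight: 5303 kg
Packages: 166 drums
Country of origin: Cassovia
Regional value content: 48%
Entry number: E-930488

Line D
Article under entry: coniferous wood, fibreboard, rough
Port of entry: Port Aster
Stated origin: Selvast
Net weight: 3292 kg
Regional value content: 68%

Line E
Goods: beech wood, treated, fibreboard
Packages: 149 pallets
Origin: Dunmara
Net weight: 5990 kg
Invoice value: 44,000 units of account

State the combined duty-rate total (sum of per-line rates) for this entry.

118%

Line A: coniferous → XVIII.1; veneer sheets → XVIII.1.3; treated → XVIII.1.3.1. Scheduled 25%. No special measure applies. → 25%.
Line B: coniferous → XVIII.1; fibreboard → XVIII.1.4; treated → XVIII.1.4.3. Scheduled 14%. No special measure applies. → 14%.
Line C: coniferous → XVIII.1; sawn → XVIII.1.2; rough → XVIII.1.2.2. Scheduled 30%. Cassovia agreement on XVIII.2.1: XVIII.1.2.2 not covered; Cassovia agreement on XVIII.2.3.2: XVIII.1.2.2 not covered. → 30%.
Line D: coniferous → XVIII.1; fibreboard → XVIII.1.4; rough → XVIII.1.4.2. Scheduled 29%. Selvast agreement on XVIII.1.4: RVC ≥ 65% → 21% available; preferential 21%. → 21%.
Line E: beech → XVIII.2; fibreboard → XVIII.2.3; treated → XVIII.2.3.2. Scheduled 18%. anti-dumping (Dunmara, XVIII.2): +10%; total 18% + 10% = 28%. → 28%.
Sum: 25% + 14% + 30% + 21% + 28% = 118%.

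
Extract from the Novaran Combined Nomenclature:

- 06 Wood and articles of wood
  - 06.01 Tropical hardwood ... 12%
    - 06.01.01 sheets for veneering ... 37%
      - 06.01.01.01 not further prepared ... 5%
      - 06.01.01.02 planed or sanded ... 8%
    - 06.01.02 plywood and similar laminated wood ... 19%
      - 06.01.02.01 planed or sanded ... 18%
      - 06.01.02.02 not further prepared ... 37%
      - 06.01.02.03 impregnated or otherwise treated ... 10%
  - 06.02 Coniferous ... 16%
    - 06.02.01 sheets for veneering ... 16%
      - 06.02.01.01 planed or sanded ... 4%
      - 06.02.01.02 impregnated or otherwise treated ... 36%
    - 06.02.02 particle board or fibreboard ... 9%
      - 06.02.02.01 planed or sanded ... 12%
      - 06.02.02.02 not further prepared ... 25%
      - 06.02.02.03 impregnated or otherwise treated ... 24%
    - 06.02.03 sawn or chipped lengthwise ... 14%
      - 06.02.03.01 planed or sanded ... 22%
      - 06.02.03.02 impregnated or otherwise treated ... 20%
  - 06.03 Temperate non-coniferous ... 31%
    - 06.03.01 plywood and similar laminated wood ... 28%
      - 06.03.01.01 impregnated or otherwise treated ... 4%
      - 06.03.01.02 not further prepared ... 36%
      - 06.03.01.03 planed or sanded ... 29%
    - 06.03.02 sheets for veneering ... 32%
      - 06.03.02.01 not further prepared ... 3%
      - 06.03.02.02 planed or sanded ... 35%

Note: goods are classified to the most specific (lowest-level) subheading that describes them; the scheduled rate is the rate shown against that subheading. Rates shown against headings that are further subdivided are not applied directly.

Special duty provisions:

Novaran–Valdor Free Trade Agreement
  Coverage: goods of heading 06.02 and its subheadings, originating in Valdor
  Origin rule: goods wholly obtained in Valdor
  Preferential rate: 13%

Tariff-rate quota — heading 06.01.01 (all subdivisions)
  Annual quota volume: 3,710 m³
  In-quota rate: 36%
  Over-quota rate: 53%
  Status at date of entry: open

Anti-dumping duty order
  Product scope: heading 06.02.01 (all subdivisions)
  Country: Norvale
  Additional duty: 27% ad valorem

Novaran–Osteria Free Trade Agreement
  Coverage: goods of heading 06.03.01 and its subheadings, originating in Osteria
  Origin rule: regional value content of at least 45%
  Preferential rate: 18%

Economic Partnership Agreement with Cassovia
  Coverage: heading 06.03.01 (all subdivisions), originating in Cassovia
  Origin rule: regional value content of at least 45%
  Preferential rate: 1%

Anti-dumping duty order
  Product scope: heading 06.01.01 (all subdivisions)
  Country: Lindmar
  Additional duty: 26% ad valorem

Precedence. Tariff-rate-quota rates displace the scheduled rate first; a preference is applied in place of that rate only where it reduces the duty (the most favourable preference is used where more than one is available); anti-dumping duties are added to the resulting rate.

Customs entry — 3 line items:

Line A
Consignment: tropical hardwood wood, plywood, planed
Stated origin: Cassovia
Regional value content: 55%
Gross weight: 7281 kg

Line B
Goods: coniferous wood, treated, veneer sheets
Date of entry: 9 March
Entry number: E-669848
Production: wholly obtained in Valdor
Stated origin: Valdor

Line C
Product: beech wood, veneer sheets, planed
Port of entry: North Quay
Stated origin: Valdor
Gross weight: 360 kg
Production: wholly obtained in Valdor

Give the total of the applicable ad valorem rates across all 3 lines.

66%

Line A: tropical hardwood → 06.01; plywood → 06.01.02; planed → 06.01.02.01. Scheduled 18%. Cassovia agreement on 06.03.01: 06.01.02.01 not covered. → 18%.
Line B: coniferous → 06.02; veneer sheets → 06.02.01; treated → 06.02.01.02. Scheduled 36%. Valdor agreement on 06.02: wholly obtained → 13% available; preferential 13%. → 13%.
Line C: beech → 06.03; veneer sheets → 06.03.02; planed → 06.03.02.02. Scheduled 35%. Valdor agreement on 06.02: 06.03.02.02 not covered. → 35%.
Sum: 18% + 13% + 35% = 66%.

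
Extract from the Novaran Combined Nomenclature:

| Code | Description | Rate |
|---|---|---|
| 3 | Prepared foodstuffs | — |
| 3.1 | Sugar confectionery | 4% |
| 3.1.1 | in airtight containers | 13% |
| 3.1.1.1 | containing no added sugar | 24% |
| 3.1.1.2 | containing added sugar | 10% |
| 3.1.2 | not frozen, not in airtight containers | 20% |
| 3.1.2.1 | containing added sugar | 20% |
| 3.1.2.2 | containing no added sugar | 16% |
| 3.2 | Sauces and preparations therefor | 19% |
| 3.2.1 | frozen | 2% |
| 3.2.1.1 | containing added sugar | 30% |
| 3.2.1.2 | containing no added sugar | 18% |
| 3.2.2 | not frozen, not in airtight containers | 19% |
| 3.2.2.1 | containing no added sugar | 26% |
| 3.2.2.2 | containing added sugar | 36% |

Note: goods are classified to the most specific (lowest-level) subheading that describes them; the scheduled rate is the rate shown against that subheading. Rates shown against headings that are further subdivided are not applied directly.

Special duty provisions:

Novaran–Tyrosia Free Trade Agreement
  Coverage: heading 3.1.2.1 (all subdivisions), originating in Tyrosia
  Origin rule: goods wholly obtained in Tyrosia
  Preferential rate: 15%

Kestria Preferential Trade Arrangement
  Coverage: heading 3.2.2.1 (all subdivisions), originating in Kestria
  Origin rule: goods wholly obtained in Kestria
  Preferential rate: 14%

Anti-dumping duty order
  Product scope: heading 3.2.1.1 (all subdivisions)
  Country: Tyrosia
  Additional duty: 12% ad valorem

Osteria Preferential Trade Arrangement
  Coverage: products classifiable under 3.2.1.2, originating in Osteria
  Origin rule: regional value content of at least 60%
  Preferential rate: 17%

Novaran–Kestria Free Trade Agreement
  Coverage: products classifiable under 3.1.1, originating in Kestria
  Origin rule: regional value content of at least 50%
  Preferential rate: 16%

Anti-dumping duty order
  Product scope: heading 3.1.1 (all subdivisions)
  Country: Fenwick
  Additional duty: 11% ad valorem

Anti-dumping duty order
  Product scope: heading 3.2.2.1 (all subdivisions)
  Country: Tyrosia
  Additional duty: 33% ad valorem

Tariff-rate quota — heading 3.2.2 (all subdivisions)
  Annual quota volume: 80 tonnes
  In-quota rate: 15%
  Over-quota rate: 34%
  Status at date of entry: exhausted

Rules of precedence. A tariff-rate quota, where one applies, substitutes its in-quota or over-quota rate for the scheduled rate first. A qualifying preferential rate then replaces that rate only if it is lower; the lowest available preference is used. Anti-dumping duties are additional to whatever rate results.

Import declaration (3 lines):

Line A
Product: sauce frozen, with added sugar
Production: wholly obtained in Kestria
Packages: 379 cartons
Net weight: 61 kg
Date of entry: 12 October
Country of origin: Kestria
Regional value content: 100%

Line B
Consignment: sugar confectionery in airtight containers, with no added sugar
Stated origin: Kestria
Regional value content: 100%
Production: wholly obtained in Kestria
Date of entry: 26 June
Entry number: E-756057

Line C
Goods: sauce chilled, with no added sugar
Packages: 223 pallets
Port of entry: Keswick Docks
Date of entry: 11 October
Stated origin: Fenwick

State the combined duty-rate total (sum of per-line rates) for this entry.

80%

Line A: sauce → 3.2; frozen → 3.2.1; with added sugar → 3.2.1.1. Scheduled 30%. Kestria agreement on 3.2.2.1: 3.2.1.1 not covered; Kestria agreement on 3.1.1: 3.2.1.1 not covered. → 30%.
Line B: sugar confectionery → 3.1; in airtight containers → 3.1.1; with no added sugar → 3.1.1.1. Scheduled 24%. Kestria agreement on 3.2.2.1: 3.1.1.1 not covered; Kestria agreement on 3.1.1: RVC ≥ 50% → 16% available; preferential 16%. → 16%.
Line C: sauce → 3.2; chilled → 3.2.2; with no added sugar → 3.2.2.1. Scheduled 26%. quota on 3.2.2 exhausted → over-quota 34%. → 34%.
Sum: 30% + 16% + 34% = 80%.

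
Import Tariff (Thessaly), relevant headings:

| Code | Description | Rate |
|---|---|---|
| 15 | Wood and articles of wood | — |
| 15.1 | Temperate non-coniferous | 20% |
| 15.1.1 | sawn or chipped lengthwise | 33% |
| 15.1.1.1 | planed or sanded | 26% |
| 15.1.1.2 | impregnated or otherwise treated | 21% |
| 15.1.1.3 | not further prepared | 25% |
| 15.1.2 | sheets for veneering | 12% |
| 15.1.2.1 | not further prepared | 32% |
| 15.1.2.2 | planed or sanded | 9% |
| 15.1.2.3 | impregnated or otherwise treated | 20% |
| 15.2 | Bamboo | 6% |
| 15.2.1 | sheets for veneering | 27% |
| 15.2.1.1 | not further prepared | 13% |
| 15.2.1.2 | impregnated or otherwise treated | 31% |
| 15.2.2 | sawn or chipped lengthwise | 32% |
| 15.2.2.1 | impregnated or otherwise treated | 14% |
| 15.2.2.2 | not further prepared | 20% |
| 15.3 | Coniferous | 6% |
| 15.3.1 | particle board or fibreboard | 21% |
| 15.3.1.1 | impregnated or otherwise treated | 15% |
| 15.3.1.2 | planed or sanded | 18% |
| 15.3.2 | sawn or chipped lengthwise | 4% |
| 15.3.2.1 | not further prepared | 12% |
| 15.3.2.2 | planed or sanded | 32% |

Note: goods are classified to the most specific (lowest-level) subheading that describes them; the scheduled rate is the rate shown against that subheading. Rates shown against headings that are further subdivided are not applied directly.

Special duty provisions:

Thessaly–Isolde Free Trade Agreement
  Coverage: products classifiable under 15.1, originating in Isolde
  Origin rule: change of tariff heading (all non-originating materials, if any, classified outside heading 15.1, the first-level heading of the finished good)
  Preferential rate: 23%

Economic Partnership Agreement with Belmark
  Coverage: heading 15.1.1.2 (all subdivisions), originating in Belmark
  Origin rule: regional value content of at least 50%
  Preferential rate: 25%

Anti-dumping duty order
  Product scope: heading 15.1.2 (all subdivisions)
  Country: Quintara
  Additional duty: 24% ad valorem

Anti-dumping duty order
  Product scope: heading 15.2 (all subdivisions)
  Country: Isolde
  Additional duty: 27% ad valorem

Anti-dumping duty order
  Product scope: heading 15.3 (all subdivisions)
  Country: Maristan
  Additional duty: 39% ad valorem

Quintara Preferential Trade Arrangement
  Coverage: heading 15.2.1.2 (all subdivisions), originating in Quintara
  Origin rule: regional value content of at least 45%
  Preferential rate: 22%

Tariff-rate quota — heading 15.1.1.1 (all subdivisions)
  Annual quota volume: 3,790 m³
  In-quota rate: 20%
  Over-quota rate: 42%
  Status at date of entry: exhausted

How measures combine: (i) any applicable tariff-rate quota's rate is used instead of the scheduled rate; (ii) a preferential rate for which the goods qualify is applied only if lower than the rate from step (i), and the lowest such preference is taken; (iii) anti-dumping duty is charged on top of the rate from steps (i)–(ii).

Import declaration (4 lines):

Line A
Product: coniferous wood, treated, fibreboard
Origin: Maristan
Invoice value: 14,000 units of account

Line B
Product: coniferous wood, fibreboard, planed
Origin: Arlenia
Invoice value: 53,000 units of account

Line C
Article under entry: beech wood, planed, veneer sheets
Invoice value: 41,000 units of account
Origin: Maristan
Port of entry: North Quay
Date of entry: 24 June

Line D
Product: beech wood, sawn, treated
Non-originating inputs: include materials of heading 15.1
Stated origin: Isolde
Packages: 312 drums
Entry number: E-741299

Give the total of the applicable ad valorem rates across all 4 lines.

102%

Line A: coniferous → 15.3; fibreboard → 15.3.1; treated → 15.3.1.1. Scheduled 15%. anti-dumping (Maristan, 15.3): +39%; total 15% + 39% = 54%. → 54%.
Line B: coniferous → 15.3; fibreboard → 15.3.1; planed → 15.3.1.2. Scheduled 18%. No special measure applies. → 18%.
Line C: beech → 15.1; veneer sheets → 15.1.2; planed → 15.1.2.2. Scheduled 9%. No special measure applies. → 9%.
Line D: beech → 15.1; sawn → 15.1.1; treated → 15.1.1.2. Scheduled 21%. Isolde agreement on 15.1: CTH not met. → 21%.
Sum: 54% + 18% + 9% + 21% = 102%.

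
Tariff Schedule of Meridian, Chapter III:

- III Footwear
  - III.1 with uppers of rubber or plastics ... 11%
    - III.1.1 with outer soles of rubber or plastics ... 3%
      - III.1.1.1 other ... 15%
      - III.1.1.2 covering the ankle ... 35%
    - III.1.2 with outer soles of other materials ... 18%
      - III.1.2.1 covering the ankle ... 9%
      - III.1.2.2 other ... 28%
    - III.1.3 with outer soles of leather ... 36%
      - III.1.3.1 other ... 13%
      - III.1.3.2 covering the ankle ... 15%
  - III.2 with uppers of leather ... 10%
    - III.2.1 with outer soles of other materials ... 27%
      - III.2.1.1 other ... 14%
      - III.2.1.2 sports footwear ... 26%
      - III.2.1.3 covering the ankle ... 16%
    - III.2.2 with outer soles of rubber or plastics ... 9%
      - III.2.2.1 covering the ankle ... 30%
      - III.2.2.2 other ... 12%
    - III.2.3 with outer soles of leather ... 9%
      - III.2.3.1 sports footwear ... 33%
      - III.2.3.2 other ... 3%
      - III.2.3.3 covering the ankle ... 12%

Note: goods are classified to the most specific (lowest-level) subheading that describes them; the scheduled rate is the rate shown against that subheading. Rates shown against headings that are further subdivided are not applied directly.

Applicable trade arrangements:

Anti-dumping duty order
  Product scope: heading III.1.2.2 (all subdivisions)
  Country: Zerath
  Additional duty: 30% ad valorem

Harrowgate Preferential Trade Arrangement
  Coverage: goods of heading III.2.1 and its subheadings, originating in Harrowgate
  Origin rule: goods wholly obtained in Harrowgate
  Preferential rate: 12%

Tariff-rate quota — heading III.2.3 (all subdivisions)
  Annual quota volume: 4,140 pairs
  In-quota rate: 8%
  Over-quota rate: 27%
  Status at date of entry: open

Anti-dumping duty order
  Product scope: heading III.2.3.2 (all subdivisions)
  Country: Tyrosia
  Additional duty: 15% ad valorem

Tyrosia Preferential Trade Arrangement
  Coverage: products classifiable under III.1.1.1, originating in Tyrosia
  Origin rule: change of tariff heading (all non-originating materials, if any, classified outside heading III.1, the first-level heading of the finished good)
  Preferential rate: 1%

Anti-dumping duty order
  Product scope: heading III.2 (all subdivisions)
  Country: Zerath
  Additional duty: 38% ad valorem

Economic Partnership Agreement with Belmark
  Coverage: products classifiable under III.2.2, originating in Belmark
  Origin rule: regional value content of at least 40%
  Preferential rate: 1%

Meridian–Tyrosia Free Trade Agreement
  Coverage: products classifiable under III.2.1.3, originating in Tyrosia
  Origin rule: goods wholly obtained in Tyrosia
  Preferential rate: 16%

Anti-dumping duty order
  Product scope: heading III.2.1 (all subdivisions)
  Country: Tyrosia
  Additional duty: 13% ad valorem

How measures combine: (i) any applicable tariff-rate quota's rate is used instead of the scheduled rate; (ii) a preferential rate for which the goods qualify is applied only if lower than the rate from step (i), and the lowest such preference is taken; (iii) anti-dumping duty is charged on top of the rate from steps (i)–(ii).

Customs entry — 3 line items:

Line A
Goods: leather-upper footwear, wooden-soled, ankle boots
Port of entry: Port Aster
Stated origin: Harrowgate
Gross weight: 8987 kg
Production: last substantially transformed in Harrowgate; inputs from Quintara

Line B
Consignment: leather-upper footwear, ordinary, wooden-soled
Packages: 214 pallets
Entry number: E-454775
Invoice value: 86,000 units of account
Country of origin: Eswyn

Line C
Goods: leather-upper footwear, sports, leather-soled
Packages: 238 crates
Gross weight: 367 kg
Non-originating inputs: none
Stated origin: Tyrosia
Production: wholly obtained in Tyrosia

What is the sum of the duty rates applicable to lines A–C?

38%

Line A: leather-upper → III.2; wooden-soled → III.2.1; ankle boots → III.2.1.3. Scheduled 16%. Harrowgate agreement on III.2.1: not wholly obtained. → 16%.
Line B: leather-upper → III.2; wooden-soled → III.2.1; ordinary → III.2.1.1. Scheduled 14%. No special measure applies. → 14%.
Line C: leather-upper → III.2; leather-soled → III.2.3; sports → III.2.3.1. Scheduled 33%. quota on III.2.3 open → in-quota 8%; Tyrosia agreement on III.1.1.1: III.2.3.1 not covered; Tyrosia agreement on III.2.1.3: III.2.3.1 not covered. → 8%.
Sum: 16% + 14% + 8% = 38%.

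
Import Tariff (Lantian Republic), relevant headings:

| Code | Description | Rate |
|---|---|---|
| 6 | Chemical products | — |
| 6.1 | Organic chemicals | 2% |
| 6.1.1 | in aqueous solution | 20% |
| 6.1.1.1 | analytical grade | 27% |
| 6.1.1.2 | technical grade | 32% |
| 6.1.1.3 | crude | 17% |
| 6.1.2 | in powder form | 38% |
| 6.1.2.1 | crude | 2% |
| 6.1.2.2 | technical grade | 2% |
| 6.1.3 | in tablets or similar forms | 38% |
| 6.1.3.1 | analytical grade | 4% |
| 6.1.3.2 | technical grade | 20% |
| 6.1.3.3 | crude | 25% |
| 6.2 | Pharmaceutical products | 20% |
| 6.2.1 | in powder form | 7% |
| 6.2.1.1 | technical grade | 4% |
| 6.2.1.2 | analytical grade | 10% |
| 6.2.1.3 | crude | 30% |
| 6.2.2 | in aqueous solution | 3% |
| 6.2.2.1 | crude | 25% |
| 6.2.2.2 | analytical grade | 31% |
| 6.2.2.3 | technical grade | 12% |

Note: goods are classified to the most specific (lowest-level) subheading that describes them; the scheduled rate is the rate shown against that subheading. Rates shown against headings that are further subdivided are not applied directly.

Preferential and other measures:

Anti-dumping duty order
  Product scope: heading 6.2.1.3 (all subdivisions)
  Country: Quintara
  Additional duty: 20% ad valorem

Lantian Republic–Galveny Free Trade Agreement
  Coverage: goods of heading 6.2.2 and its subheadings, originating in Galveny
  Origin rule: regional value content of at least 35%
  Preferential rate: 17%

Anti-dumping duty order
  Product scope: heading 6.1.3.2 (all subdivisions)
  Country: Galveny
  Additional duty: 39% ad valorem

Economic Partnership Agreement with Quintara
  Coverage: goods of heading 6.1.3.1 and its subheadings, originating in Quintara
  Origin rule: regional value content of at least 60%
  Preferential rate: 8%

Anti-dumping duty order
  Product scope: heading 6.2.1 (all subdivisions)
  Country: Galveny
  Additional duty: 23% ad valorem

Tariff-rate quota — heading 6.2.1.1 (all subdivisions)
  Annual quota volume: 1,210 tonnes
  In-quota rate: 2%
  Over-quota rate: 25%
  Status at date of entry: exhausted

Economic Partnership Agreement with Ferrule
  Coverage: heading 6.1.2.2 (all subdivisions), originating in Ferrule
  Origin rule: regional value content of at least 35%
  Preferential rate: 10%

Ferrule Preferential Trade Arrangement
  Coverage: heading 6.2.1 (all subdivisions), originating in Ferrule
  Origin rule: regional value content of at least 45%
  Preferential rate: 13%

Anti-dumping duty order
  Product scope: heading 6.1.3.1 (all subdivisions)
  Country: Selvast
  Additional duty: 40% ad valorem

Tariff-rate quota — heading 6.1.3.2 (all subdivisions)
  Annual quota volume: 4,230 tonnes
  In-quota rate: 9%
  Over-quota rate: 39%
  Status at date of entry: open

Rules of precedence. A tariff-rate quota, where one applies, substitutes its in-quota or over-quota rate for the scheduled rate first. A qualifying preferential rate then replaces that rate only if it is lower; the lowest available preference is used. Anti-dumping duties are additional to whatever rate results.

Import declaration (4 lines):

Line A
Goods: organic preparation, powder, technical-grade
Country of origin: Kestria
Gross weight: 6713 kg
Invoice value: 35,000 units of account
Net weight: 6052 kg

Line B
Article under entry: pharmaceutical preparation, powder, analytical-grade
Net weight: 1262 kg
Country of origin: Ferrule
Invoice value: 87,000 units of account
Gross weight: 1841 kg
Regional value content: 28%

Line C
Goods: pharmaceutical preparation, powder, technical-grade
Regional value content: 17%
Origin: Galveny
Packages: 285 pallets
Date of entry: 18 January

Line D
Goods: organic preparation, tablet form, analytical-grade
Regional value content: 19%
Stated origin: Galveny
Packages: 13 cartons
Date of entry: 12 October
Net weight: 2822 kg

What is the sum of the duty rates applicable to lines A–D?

64%

Line A: organic → 6.1; powder → 6.1.2; technical-grade → 6.1.2.2. Scheduled 2%. No special measure applies. → 2%.
Line B: pharmaceutical → 6.2; powder → 6.2.1; analytical-grade → 6.2.1.2. Scheduled 10%. Ferrule agreement on 6.1.2.2: 6.2.1.2 not covered; Ferrule agreement on 6.2.1: RVC < 45%. → 10%.
Line C: pharmaceutical → 6.2; powder → 6.2.1; technical-grade → 6.2.1.1. Scheduled 4%. quota on 6.2.1.1 exhausted → over-quota 25%; Galveny agreement on 6.2.2: 6.2.1.1 not covered; anti-dumping (Galveny, 6.2.1): +23%; total 25% + 23% = 48%. → 48%.
Line D: organic → 6.1; tablet form → 6.1.3; analytical-grade → 6.1.3.1. Scheduled 4%. Galveny agreement on 6.2.2: 6.1.3.1 not covered. → 4%.
Sum: 2% + 10% + 48% + 4% = 64%.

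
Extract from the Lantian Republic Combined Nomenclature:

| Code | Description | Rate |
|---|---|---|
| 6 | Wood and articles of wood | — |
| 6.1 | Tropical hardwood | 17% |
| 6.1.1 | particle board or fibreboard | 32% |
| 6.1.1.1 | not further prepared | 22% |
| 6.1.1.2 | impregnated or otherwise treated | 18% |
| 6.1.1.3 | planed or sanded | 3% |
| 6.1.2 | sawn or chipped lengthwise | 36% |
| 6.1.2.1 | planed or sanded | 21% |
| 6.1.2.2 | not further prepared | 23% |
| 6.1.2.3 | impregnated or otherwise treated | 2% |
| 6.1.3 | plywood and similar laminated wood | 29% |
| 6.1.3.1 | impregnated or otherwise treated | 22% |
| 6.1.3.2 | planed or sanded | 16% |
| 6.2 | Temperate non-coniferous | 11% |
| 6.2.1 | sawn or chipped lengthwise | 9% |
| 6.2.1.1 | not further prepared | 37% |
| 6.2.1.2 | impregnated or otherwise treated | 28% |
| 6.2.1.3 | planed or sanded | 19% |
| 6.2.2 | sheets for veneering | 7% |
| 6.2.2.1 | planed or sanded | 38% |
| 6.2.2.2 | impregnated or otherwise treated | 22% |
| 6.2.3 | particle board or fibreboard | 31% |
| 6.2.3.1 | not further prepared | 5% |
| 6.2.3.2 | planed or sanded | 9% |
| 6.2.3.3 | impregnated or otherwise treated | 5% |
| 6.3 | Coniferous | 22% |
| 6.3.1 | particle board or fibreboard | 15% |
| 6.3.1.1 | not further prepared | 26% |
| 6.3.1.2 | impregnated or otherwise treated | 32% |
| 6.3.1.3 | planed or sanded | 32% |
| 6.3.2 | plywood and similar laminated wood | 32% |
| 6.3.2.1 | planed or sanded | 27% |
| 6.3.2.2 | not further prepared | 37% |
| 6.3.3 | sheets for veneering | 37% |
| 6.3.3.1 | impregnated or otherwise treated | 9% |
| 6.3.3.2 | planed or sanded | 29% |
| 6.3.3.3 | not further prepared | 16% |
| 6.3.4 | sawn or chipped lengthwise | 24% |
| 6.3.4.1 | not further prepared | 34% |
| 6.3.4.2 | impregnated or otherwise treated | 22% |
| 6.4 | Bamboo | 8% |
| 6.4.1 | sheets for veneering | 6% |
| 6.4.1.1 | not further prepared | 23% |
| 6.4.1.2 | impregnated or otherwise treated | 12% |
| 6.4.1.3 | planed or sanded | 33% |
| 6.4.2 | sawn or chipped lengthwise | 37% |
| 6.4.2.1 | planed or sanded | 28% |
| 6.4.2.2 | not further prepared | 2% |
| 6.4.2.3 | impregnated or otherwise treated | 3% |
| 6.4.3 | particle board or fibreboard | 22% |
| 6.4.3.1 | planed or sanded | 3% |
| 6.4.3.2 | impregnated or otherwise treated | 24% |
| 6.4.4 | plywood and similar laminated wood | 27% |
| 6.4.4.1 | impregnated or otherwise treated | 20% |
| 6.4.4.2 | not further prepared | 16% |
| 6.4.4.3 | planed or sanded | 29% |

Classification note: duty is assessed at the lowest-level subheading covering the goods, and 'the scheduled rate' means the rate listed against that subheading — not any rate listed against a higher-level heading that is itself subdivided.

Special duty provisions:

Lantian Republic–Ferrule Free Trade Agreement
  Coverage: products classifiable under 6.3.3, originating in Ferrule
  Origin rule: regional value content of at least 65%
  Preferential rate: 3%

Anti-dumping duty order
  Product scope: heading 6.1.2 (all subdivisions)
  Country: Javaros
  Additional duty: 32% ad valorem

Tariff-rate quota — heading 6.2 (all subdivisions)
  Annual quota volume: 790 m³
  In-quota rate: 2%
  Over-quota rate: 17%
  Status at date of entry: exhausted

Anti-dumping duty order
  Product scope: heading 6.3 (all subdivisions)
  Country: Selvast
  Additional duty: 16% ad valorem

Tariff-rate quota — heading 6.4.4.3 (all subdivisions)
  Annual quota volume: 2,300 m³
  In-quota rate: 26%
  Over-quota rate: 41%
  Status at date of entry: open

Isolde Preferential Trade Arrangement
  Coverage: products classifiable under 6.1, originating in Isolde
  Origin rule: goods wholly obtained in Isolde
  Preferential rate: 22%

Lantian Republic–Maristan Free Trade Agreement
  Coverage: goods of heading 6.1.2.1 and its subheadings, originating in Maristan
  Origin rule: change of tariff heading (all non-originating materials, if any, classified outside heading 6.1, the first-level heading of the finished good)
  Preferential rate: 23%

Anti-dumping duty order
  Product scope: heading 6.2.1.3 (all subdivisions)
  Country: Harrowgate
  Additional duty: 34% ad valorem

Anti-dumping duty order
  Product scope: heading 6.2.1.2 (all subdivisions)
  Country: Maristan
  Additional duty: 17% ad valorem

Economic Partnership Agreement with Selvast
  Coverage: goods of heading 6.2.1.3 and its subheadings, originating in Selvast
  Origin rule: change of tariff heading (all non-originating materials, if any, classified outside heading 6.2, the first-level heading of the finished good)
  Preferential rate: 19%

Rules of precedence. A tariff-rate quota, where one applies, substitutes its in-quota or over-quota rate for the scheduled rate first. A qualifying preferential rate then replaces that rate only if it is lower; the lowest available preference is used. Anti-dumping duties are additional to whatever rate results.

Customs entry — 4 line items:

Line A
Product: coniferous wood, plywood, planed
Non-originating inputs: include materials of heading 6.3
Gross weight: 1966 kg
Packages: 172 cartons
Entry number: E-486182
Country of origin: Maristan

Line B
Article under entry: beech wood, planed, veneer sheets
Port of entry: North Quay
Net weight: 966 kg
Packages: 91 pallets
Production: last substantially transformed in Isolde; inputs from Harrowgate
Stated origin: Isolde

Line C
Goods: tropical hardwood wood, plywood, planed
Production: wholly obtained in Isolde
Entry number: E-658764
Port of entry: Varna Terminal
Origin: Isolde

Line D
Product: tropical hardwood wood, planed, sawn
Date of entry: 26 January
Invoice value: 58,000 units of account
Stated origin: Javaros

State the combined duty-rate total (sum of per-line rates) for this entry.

Line A: coniferous → 6.3; plywood → 6.3.2; planed → 6.3.2.1. Scheduled 27%. Maristan agreement on 6.1.2.1: 6.3.2.1 not covered. → 27%.
Line B: beech → 6.2; veneer sheets → 6.2.2; planed → 6.2.2.1. Scheduled 38%. quota on 6.2 exhausted → over-quota 17%; Isolde agreement on 6.1: 6.2.2.1 not covered. → 17%.
Line C: tropical hardwood → 6.1; plywood → 6.1.3; planed → 6.1.3.2. Scheduled 16%. Isolde agreement on 6.1: wholly obtained → 22% available; preference 22% not lower than 16% → no reduction. → 16%.
Line D: tropical hardwood → 6.1; sawn → 6.1.2; planed → 6.1.2.1. Scheduled 21%. anti-dumping (Javaros, 6.1.2): +32%; total 21% + 32% = 53%. → 53%.
Sum: 27% + 17% + 16% + 53% = 113%.

113%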